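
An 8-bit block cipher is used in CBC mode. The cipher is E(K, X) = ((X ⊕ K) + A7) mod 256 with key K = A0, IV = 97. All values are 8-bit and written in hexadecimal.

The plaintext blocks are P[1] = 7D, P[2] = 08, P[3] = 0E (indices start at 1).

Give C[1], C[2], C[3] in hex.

CBC encryption: C_i = E(K, P_i ⊕ C_{i−1}), with C_{0} = IV.
C[1]: P[1] ⊕ 97 = EA; E(K, EA) = F1.
C[2]: P[2] ⊕ F1 = F9; E(K, F9) = 00.
C[3]: P[3] ⊕ 00 = 0E; E(K, 0E) = 55.

C[1] = F1, C[2] = 00, C[3] = 55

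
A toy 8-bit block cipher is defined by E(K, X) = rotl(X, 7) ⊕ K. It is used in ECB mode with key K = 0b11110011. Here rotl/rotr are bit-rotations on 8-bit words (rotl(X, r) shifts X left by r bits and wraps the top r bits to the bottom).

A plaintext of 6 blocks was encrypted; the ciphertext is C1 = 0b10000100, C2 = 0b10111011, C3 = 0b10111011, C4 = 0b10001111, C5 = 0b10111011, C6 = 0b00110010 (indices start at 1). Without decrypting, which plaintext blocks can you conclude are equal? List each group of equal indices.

ECB encrypts each block independently with the same key, so equal ciphertext blocks imply equal plaintext blocks.
C2 = C3 = C5 = 0b10111011, so P2 = P3 = P5.

P2 = P3 = P5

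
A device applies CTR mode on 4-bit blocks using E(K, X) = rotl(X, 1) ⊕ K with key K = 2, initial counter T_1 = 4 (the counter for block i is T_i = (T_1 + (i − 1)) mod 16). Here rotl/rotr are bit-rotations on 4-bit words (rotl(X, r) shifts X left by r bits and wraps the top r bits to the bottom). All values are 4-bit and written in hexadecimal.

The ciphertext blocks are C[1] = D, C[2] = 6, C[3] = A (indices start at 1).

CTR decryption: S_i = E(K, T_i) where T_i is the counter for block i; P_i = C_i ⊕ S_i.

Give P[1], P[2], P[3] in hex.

P[1]: T = 4, S = E(K, T) = A; D ⊕ A = 7.
P[2]: T = 5, S = E(K, T) = 8; 6 ⊕ 8 = E.
P[3]: T = 6, S = E(K, T) = E; A ⊕ E = 4.

P[1] = 7, P[2] = E, P[3] = 4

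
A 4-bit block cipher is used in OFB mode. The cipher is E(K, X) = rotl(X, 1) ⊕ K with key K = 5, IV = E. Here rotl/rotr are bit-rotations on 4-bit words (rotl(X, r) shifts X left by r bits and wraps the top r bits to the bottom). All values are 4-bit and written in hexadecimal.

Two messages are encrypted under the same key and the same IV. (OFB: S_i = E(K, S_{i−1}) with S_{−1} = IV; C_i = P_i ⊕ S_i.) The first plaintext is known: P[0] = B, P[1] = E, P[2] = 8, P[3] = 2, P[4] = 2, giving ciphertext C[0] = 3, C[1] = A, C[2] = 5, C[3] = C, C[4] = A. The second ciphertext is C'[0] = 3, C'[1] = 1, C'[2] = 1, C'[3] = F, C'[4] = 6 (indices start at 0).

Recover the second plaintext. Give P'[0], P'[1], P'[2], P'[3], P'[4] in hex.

In OFB with a reused IV, both messages share the same keystream S_i, so C_i ⊕ C'_i = P_i ⊕ P'_i and thus P'_i = P_i ⊕ C_i ⊕ C'_i.
P'[0]: B ⊕ 3 ⊕ 3 = B.
P'[1]: E ⊕ A ⊕ 1 = 5.
P'[2]: 8 ⊕ 5 ⊕ 1 = C.
P'[3]: 2 ⊕ C ⊕ F = 1.
P'[4]: 2 ⊕ A ⊕ 6 = E.

P'[0] = B, P'[1] = 5, P'[2] = C, P'[3] = 1, P'[4] = E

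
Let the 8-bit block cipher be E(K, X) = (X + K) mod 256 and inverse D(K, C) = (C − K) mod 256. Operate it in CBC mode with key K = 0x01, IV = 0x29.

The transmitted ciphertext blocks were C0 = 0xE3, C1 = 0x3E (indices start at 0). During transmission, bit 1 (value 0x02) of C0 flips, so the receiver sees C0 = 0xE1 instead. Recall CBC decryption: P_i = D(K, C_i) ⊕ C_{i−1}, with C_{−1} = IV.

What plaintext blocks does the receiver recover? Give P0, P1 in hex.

P0 = 0xC9, P1 = 0xDC

Only C0 changed, to 0xE1. In CBC, a change in C_i garbles P_i and flips the same bit in P_{i+1}. Decrypting the received ciphertext:
P0: D(K, 0xE1) = 0xE0; 0xE0 ⊕ 0x29 = 0xC9.
P1: D(K, 0x3E) = 0x3D; 0x3D ⊕ 0xE1 = 0xDC.
Blocks that differ from the original plaintext: P0, P1.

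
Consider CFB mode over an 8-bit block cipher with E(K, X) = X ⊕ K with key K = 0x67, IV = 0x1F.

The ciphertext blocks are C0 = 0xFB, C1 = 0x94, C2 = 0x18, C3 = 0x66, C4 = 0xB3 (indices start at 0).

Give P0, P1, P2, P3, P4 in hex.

CFB decryption: P_i = C_i ⊕ E(K, C_{i−1}), with C_{−1} = IV.
P0: E(K, 0x1F) = 0x78; 0xFB ⊕ 0x78 = 0x83.
P1: E(K, 0xFB) = 0x9C; 0x94 ⊕ 0x9C = 0x08.
P2: E(K, 0x94) = 0xF3; 0x18 ⊕ 0xF3 = 0xEB.
P3: E(K, 0x18) = 0x7F; 0x66 ⊕ 0x7F = 0x19.
P4: E(K, 0x66) = 0x01; 0xB3 ⊕ 0x01 = 0xB2.

P0 = 0x83, P1 = 0x08, P2 = 0xEB, P3 = 0x19, P4 = 0xB2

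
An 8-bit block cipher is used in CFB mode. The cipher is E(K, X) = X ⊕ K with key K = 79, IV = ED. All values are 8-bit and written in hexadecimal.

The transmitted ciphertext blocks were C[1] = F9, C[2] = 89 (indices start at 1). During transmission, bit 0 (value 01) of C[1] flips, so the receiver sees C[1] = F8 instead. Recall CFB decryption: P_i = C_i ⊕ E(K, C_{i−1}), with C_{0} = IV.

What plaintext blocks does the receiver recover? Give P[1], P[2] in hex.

Only C[1] changed, to F8. In CFB, a change in C_i flips the same bit in P_i and garbles P_{i+1}. Decrypting the received ciphertext:
P[1]: E(K, ED) = 94; F8 ⊕ 94 = 6C.
P[2]: E(K, F8) = 81; 89 ⊕ 81 = 08.
Blocks that differ from the original plaintext: P[1], P[2].

P[1] = 6C, P[2] = 08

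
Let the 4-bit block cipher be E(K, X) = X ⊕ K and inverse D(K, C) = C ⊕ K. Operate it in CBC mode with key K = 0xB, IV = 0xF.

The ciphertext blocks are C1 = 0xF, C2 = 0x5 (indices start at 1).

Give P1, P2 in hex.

CBC decryption: P_i = D(K, C_i) ⊕ C_{i−1}, with C_{0} = IV.
P1: D(K, 0xF) = 0x4; 0x4 ⊕ 0xF = 0xB.
P2: D(K, 0x5) = 0xE; 0xE ⊕ 0xF = 0x1.

P1 = 0xB, P2 = 0x1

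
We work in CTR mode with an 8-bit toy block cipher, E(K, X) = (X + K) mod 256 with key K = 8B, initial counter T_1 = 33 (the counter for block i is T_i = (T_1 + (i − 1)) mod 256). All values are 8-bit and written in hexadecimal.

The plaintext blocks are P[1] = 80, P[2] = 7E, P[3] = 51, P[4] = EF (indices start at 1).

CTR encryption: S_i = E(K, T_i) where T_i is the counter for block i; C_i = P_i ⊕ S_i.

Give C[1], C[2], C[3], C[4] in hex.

C[1]: T = 33, S = E(K, T) = BE; 80 ⊕ BE = 3E.
C[2]: T = 34, S = E(K, T) = BF; 7E ⊕ BF = C1.
C[3]: T = 35, S = E(K, T) = C0; 51 ⊕ C0 = 91.
C[4]: T = 36, S = E(K, T) = C1; EF ⊕ C1 = 2E.

C[1] = 3E, C[2] = C1, C[3] = 91, C[4] = 2E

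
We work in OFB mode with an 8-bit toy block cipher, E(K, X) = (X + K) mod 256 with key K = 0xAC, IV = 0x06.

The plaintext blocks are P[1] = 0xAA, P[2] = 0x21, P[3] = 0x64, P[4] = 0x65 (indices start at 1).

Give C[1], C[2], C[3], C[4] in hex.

C[1] = 0x18, C[2] = 0x7F, C[3] = 0x6E, C[4] = 0xD3

OFB encryption: S_i = E(K, S_{i−1}) with S_{0} = IV; C_i = P_i ⊕ S_i.
C[1]: S = E(K, 0x06) = 0xB2; 0xAA ⊕ 0xB2 = 0x18.
C[2]: S = E(K, 0xB2) = 0x5E; 0x21 ⊕ 0x5E = 0x7F.
C[3]: S = E(K, 0x5E) = 0x0A; 0x64 ⊕ 0x0A = 0x6E.
C[4]: S = E(K, 0x0A) = 0xB6; 0x65 ⊕ 0xB6 = 0xD3.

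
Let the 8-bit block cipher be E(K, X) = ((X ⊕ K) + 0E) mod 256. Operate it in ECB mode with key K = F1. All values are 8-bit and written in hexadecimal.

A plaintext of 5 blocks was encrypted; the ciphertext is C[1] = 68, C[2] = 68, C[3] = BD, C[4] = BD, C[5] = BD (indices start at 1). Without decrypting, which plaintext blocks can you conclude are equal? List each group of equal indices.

P[1] = P[2]; P[3] = P[4] = P[5]

ECB encrypts each block independently with the same key, so equal ciphertext blocks imply equal plaintext blocks.
C[1] = C[2] = 68, so P[1] = P[2].
C[3] = C[4] = C[5] = BD, so P[3] = P[4] = P[5].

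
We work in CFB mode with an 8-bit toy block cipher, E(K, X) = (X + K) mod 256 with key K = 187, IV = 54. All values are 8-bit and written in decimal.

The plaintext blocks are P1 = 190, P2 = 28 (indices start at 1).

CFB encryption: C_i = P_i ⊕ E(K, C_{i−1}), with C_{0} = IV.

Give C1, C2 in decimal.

C1: E(K, 54) = 241; 190 ⊕ 241 = 79.
C2: E(K, 79) = 10; 28 ⊕ 10 = 22.

C1 = 79, C2 = 22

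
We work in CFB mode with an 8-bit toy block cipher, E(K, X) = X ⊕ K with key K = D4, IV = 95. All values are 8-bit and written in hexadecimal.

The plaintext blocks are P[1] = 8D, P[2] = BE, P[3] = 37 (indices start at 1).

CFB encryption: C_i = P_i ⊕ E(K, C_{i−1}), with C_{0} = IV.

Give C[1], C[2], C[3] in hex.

C[1] = CC, C[2] = A6, C[3] = 45

C[1]: E(K, 95) = 41; 8D ⊕ 41 = CC.
C[2]: E(K, CC) = 18; BE ⊕ 18 = A6.
C[3]: E(K, A6) = 72; 37 ⊕ 72 = 45.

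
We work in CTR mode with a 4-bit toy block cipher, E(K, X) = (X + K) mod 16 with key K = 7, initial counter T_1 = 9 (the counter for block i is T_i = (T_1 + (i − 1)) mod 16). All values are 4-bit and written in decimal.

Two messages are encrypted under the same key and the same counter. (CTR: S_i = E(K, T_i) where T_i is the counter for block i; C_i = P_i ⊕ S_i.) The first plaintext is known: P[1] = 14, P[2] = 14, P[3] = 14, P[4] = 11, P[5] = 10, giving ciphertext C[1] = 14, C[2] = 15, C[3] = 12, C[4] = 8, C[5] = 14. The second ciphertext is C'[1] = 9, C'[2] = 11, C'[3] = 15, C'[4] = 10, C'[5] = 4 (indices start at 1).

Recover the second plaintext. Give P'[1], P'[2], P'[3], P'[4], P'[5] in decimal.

In CTR with a reused counter, both messages share the same keystream S_i, so C_i ⊕ C'_i = P_i ⊕ P'_i and thus P'_i = P_i ⊕ C_i ⊕ C'_i.
P'[1]: 14 ⊕ 14 ⊕ 9 = 9.
P'[2]: 14 ⊕ 15 ⊕ 11 = 10.
P'[3]: 14 ⊕ 12 ⊕ 15 = 13.
P'[4]: 11 ⊕ 8 ⊕ 10 = 9.
P'[5]: 10 ⊕ 14 ⊕ 4 = 0.

P'[1] = 9, P'[2] = 10, P'[3] = 13, P'[4] = 9, P'[5] = 0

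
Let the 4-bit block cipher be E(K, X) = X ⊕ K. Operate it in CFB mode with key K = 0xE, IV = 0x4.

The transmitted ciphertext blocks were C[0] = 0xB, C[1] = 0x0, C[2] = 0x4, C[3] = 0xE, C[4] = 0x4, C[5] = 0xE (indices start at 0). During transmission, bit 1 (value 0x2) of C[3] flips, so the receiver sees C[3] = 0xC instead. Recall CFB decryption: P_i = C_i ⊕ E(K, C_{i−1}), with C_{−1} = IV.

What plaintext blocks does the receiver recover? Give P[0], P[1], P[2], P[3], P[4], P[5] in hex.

P[0] = 0x1, P[1] = 0x5, P[2] = 0xA, P[3] = 0x6, P[4] = 0x6, P[5] = 0x4

Only C[3] changed, to 0xC. In CFB, a change in C_i flips the same bit in P_i and garbles P_{i+1}. Decrypting the received ciphertext:
P[0]: E(K, 0x4) = 0xA; 0xB ⊕ 0xA = 0x1.
P[1]: E(K, 0xB) = 0x5; 0x0 ⊕ 0x5 = 0x5.
P[2]: E(K, 0x0) = 0xE; 0x4 ⊕ 0xE = 0xA.
P[3]: E(K, 0x4) = 0xA; 0xC ⊕ 0xA = 0x6.
P[4]: E(K, 0xC) = 0x2; 0x4 ⊕ 0x2 = 0x6.
P[5]: E(K, 0x4) = 0xA; 0xE ⊕ 0xA = 0x4.
Blocks that differ from the original plaintext: P[3], P[4].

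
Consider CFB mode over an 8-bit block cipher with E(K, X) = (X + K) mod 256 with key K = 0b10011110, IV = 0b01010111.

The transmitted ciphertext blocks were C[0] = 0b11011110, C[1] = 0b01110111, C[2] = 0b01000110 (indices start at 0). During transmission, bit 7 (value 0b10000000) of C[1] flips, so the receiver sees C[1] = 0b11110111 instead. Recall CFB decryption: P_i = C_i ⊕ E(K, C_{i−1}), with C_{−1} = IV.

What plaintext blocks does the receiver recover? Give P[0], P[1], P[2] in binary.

Only C[1] changed, to 0b11110111. In CFB, a change in C_i flips the same bit in P_i and garbles P_{i+1}. Decrypting the received ciphertext:
P[0]: E(K, 0b01010111) = 0b11110101; 0b11011110 ⊕ 0b11110101 = 0b00101011.
P[1]: E(K, 0b11011110) = 0b01111100; 0b11110111 ⊕ 0b01111100 = 0b10001011.
P[2]: E(K, 0b11110111) = 0b10010101; 0b01000110 ⊕ 0b10010101 = 0b11010011.
Blocks that differ from the original plaintext: P[1], P[2].

P[0] = 0b00101011, P[1] = 0b10001011, P[2] = 0b11010011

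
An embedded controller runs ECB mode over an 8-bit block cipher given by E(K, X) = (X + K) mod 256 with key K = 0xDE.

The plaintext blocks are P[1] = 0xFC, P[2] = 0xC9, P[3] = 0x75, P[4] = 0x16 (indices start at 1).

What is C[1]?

C[1] = 0xDA

ECB encryption: C_i = E(K, P_i).
C[1]: E(K, 0xFC) = 0xDA.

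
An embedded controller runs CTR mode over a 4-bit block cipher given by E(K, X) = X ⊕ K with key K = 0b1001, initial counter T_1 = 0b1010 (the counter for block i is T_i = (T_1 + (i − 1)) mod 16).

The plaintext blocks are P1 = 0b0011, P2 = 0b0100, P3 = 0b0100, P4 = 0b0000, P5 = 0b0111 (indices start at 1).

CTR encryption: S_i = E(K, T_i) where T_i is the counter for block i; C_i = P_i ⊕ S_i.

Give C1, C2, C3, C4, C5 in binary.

C1: T = 0b1010, S = E(K, T) = 0b0011; 0b0011 ⊕ 0b0011 = 0b0000.
C2: T = 0b1011, S = E(K, T) = 0b0010; 0b0100 ⊕ 0b0010 = 0b0110.
C3: T = 0b1100, S = E(K, T) = 0b0101; 0b0100 ⊕ 0b0101 = 0b0001.
C4: T = 0b1101, S = E(K, T) = 0b0100; 0b0000 ⊕ 0b0100 = 0b0100.
C5: T = 0b1110, S = E(K, T) = 0b0111; 0b0111 ⊕ 0b0111 = 0b0000.

C1 = 0b0000, C2 = 0b0110, C3 = 0b0001, C4 = 0b0100, C5 = 0b0000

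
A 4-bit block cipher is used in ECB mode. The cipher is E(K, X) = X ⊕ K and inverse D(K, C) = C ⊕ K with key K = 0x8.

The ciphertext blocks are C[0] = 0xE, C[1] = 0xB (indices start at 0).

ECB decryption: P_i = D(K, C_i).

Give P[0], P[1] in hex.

P[0]: D(K, 0xE) = 0x6.
P[1]: D(K, 0xB) = 0x3.

P[0] = 0x6, P[1] = 0x3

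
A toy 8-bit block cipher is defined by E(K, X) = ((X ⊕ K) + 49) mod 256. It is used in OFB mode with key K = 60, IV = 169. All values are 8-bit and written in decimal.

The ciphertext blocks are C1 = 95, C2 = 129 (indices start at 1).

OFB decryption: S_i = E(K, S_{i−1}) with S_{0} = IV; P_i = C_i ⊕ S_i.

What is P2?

P2 = 170

P1: S = E(K, 169) = 198; 95 ⊕ 198 = 153.
P2: S = E(K, 198) = 43; 129 ⊕ 43 = 170.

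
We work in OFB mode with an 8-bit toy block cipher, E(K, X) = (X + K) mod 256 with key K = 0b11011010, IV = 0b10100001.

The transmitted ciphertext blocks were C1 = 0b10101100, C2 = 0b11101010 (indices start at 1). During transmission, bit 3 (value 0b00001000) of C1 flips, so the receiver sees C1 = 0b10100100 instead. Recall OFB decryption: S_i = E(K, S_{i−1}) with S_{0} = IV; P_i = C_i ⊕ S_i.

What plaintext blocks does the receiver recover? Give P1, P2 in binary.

P1 = 0b11011111, P2 = 0b10111111

Only C1 changed, to 0b10100100. In OFB, a change in C_i flips the same bit in P_i only; the keystream is unaffected. Decrypting the received ciphertext:
P1: S = E(K, 0b10100001) = 0b01111011; 0b10100100 ⊕ 0b01111011 = 0b11011111.
P2: S = E(K, 0b01111011) = 0b01010101; 0b11101010 ⊕ 0b01010101 = 0b10111111.
Blocks that differ from the original plaintext: P1.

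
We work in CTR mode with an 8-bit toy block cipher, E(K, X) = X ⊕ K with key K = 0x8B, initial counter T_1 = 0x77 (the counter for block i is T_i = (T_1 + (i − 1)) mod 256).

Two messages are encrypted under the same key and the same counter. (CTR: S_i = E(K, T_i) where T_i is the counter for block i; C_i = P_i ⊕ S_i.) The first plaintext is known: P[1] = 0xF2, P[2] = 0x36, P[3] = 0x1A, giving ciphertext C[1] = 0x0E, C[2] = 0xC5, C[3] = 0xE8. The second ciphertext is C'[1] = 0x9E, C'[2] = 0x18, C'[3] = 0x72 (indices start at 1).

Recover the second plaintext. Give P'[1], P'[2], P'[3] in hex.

In CTR with a reused counter, both messages share the same keystream S_i, so C_i ⊕ C'_i = P_i ⊕ P'_i and thus P'_i = P_i ⊕ C_i ⊕ C'_i.
P'[1]: 0xF2 ⊕ 0x0E ⊕ 0x9E = 0x62.
P'[2]: 0x36 ⊕ 0xC5 ⊕ 0x18 = 0xEB.
P'[3]: 0x1A ⊕ 0xE8 ⊕ 0x72 = 0x80.

P'[1] = 0x62, P'[2] = 0xEB, P'[3] = 0x80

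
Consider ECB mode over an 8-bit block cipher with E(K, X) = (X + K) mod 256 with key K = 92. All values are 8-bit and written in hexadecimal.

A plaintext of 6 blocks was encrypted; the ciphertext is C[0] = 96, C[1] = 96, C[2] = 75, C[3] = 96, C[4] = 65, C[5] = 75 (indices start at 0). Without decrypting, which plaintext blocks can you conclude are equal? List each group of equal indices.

P[0] = P[1] = P[3]; P[2] = P[5]

ECB encrypts each block independently with the same key, so equal ciphertext blocks imply equal plaintext blocks.
C[0] = C[1] = C[3] = 96, so P[0] = P[1] = P[3].
C[2] = C[5] = 75, so P[2] = P[5].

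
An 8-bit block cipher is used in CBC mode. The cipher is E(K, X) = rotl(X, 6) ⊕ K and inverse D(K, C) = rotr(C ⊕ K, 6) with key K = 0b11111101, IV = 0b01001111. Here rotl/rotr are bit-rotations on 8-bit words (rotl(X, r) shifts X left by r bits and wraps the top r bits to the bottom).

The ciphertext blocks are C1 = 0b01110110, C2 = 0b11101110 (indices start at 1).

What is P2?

P2 = 0b00111010

CBC decryption: P_i = D(K, C_i) ⊕ C_{i−1}, with C_{0} = IV.
P2: D(K, 0b11101110) = 0b01001100; 0b01001100 ⊕ 0b01110110 = 0b00111010.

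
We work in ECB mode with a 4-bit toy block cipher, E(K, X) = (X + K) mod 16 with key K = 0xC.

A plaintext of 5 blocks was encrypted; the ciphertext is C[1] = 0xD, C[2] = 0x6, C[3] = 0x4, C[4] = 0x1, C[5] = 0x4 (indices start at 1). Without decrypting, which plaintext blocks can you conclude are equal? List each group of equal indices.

P[3] = P[5]

ECB encrypts each block independently with the same key, so equal ciphertext blocks imply equal plaintext blocks.
C[3] = C[5] = 0x4, so P[3] = P[5].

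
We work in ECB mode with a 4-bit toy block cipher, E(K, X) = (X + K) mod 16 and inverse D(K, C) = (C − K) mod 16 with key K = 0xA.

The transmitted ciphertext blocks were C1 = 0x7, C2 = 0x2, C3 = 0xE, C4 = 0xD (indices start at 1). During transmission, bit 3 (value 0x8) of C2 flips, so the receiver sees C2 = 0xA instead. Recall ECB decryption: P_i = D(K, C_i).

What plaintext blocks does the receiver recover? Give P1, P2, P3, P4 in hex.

Only C2 changed, to 0xA. In ECB, a change in C_i affects only P_i. Decrypting the received ciphertext:
P1: D(K, 0x7) = 0xD.
P2: D(K, 0xA) = 0x0.
P3: D(K, 0xE) = 0x4.
P4: D(K, 0xD) = 0x3.
Blocks that differ from the original plaintext: P2.

P1 = 0xD, P2 = 0x0, P3 = 0x4, P4 = 0x3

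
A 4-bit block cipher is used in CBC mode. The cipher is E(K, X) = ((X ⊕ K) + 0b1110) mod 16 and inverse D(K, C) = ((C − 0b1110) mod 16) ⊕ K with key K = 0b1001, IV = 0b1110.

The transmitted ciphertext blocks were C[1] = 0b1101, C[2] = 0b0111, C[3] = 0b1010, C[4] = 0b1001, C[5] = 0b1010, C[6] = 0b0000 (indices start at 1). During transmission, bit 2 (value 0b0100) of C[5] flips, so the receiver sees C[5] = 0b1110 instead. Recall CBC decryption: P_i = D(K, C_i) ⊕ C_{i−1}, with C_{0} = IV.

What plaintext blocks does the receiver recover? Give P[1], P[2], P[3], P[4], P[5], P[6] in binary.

Only C[5] changed, to 0b1110. In CBC, a change in C_i garbles P_i and flips the same bit in P_{i+1}. Decrypting the received ciphertext:
P[1]: D(K, 0b1101) = 0b0110; 0b0110 ⊕ 0b1110 = 0b1000.
P[2]: D(K, 0b0111) = 0b0000; 0b0000 ⊕ 0b1101 = 0b1101.
P[3]: D(K, 0b1010) = 0b0101; 0b0101 ⊕ 0b0111 = 0b0010.
P[4]: D(K, 0b1001) = 0b0010; 0b0010 ⊕ 0b1010 = 0b1000.
P[5]: D(K, 0b1110) = 0b1001; 0b1001 ⊕ 0b1001 = 0b0000.
P[6]: D(K, 0b0000) = 0b1011; 0b1011 ⊕ 0b1110 = 0b0101.
Blocks that differ from the original plaintext: P[5], P[6].

P[1] = 0b1000, P[2] = 0b1101, P[3] = 0b0010, P[4] = 0b1000, P[5] = 0b0000, P[6] = 0b0101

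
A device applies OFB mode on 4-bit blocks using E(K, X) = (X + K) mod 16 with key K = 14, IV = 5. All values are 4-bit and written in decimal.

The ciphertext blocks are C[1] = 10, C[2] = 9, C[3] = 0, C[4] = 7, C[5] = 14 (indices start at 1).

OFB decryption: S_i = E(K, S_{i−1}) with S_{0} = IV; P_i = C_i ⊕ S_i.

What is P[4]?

P[1]: S = E(K, 5) = 3; 10 ⊕ 3 = 9.
P[2]: S = E(K, 3) = 1; 9 ⊕ 1 = 8.
P[3]: S = E(K, 1) = 15; 0 ⊕ 15 = 15.
P[4]: S = E(K, 15) = 13; 7 ⊕ 13 = 10.

P[4] = 10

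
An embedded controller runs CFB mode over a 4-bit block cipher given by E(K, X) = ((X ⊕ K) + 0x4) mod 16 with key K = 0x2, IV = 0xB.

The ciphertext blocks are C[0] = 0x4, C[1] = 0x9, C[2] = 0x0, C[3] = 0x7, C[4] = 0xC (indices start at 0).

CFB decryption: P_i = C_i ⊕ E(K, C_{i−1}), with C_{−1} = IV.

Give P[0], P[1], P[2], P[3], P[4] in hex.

P[0]: E(K, 0xB) = 0xD; 0x4 ⊕ 0xD = 0x9.
P[1]: E(K, 0x4) = 0xA; 0x9 ⊕ 0xA = 0x3.
P[2]: E(K, 0x9) = 0xF; 0x0 ⊕ 0xF = 0xF.
P[3]: E(K, 0x0) = 0x6; 0x7 ⊕ 0x6 = 0x1.
P[4]: E(K, 0x7) = 0x9; 0xC ⊕ 0x9 = 0x5.

P[0] = 0x9, P[1] = 0x3, P[2] = 0xF, P[3] = 0x1, P[4] = 0x5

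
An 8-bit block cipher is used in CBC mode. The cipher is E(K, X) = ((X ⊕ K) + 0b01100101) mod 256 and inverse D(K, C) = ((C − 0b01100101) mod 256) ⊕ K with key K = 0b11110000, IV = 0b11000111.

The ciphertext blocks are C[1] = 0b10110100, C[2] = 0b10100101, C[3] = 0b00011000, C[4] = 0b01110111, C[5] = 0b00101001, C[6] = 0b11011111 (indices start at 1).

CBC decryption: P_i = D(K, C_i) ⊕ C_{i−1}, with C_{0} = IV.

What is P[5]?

P[5] = 0b01000011

P[5]: D(K, 0b00101001) = 0b00110100; 0b00110100 ⊕ 0b01110111 = 0b01000011.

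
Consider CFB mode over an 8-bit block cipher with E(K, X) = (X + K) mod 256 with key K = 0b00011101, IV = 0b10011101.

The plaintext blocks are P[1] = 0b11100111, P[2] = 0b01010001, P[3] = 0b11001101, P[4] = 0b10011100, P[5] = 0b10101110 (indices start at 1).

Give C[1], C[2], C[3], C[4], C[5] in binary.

C[1] = 0b01011101, C[2] = 0b00101011, C[3] = 0b10000101, C[4] = 0b00111110, C[5] = 0b11110101

CFB encryption: C_i = P_i ⊕ E(K, C_{i−1}), with C_{0} = IV.
C[1]: E(K, 0b10011101) = 0b10111010; 0b11100111 ⊕ 0b10111010 = 0b01011101.
C[2]: E(K, 0b01011101) = 0b01111010; 0b01010001 ⊕ 0b01111010 = 0b00101011.
C[3]: E(K, 0b00101011) = 0b01001000; 0b11001101 ⊕ 0b01001000 = 0b10000101.
C[4]: E(K, 0b10000101) = 0b10100010; 0b10011100 ⊕ 0b10100010 = 0b00111110.
C[5]: E(K, 0b00111110) = 0b01011011; 0b10101110 ⊕ 0b01011011 = 0b11110101.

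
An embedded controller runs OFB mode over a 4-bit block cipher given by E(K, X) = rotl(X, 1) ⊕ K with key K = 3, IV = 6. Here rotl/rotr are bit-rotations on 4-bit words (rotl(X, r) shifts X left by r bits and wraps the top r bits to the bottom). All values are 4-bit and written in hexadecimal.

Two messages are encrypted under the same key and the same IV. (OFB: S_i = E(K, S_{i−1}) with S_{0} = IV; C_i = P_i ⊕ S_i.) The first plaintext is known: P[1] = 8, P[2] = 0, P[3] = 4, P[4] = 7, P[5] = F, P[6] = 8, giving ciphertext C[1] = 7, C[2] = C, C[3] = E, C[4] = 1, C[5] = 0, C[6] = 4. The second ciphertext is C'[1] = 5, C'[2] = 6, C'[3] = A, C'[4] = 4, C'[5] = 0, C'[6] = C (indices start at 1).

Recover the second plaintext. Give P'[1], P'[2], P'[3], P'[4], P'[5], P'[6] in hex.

P'[1] = A, P'[2] = A, P'[3] = 0, P'[4] = 2, P'[5] = F, P'[6] = 0

In OFB with a reused IV, both messages share the same keystream S_i, so C_i ⊕ C'_i = P_i ⊕ P'_i and thus P'_i = P_i ⊕ C_i ⊕ C'_i.
P'[1]: 8 ⊕ 7 ⊕ 5 = A.
P'[2]: 0 ⊕ C ⊕ 6 = A.
P'[3]: 4 ⊕ E ⊕ A = 0.
P'[4]: 7 ⊕ 1 ⊕ 4 = 2.
P'[5]: F ⊕ 0 ⊕ 0 = F.
P'[6]: 8 ⊕ 4 ⊕ C = 0.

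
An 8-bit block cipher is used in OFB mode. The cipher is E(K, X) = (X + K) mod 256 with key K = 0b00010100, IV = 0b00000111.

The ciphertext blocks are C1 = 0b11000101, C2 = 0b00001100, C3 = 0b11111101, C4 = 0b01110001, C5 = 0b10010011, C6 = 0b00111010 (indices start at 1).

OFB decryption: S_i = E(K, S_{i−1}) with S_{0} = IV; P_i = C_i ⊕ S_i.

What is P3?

P1: S = E(K, 0b00000111) = 0b00011011; 0b11000101 ⊕ 0b00011011 = 0b11011110.
P2: S = E(K, 0b00011011) = 0b00101111; 0b00001100 ⊕ 0b00101111 = 0b00100011.
P3: S = E(K, 0b00101111) = 0b01000011; 0b11111101 ⊕ 0b01000011 = 0b10111110.

P3 = 0b10111110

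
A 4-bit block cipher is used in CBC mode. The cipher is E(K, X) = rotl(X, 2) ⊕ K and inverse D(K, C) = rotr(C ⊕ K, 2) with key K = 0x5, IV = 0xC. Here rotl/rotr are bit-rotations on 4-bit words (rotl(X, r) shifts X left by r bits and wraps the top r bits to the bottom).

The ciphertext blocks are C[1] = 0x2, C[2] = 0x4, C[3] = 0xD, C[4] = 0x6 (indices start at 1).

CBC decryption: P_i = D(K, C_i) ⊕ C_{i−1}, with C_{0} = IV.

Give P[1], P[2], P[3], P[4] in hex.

P[1]: D(K, 0x2) = 0xD; 0xD ⊕ 0xC = 0x1.
P[2]: D(K, 0x4) = 0x4; 0x4 ⊕ 0x2 = 0x6.
P[3]: D(K, 0xD) = 0x2; 0x2 ⊕ 0x4 = 0x6.
P[4]: D(K, 0x6) = 0xC; 0xC ⊕ 0xD = 0x1.

P[1] = 0x1, P[2] = 0x6, P[3] = 0x6, P[4] = 0x1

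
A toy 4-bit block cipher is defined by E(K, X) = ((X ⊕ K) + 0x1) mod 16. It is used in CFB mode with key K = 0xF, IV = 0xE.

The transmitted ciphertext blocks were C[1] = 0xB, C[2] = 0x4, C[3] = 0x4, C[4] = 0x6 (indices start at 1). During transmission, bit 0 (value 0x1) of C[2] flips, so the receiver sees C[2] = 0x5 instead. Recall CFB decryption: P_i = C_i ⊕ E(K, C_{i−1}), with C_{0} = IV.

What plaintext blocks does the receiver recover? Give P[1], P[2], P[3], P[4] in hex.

Only C[2] changed, to 0x5. In CFB, a change in C_i flips the same bit in P_i and garbles P_{i+1}. Decrypting the received ciphertext:
P[1]: E(K, 0xE) = 0x2; 0xB ⊕ 0x2 = 0x9.
P[2]: E(K, 0xB) = 0x5; 0x5 ⊕ 0x5 = 0x0.
P[3]: E(K, 0x5) = 0xB; 0x4 ⊕ 0xB = 0xF.
P[4]: E(K, 0x4) = 0xC; 0x6 ⊕ 0xC = 0xA.
Blocks that differ from the original plaintext: P[2], P[3].

P[1] = 0x9, P[2] = 0x0, P[3] = 0xF, P[4] = 0xA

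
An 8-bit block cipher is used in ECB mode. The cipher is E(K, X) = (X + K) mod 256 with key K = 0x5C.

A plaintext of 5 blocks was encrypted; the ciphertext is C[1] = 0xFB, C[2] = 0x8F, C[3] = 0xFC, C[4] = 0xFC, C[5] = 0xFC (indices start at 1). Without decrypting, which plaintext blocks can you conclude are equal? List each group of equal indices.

ECB encrypts each block independently with the same key, so equal ciphertext blocks imply equal plaintext blocks.
C[3] = C[4] = C[5] = 0xFC, so P[3] = P[4] = P[5].

P[3] = P[4] = P[5]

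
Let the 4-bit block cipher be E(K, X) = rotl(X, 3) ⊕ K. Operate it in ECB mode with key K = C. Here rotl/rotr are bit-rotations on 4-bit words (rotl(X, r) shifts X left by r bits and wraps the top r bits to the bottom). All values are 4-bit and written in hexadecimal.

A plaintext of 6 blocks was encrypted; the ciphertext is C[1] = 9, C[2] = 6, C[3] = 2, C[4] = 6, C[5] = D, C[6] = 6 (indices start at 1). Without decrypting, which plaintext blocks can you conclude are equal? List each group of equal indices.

ECB encrypts each block independently with the same key, so equal ciphertext blocks imply equal plaintext blocks.
C[2] = C[4] = C[6] = 6, so P[2] = P[4] = P[6].

P[2] = P[4] = P[6]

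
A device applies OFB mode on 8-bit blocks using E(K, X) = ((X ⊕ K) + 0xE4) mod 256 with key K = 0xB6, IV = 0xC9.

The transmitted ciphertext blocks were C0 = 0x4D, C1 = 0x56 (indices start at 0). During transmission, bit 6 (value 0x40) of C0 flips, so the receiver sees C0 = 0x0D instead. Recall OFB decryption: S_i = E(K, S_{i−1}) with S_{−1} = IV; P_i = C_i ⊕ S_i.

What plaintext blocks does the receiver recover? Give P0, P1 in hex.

Only C0 changed, to 0x0D. In OFB, a change in C_i flips the same bit in P_i only; the keystream is unaffected. Decrypting the received ciphertext:
P0: S = E(K, 0xC9) = 0x63; 0x0D ⊕ 0x63 = 0x6E.
P1: S = E(K, 0x63) = 0xB9; 0x56 ⊕ 0xB9 = 0xEF.
Blocks that differ from the original plaintext: P0.

P0 = 0x6E, P1 = 0xEF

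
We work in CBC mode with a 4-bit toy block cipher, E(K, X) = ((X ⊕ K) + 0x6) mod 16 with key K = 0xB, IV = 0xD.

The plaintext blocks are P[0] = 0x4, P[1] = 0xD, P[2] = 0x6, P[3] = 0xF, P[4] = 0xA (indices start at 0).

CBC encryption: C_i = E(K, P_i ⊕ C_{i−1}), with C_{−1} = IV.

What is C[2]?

C[2] = 0xF

C[0]: P[0] ⊕ 0xD = 0x9; E(K, 0x9) = 0x8.
C[1]: P[1] ⊕ 0x8 = 0x5; E(K, 0x5) = 0x4.
C[2]: P[2] ⊕ 0x4 = 0x2; E(K, 0x2) = 0xF.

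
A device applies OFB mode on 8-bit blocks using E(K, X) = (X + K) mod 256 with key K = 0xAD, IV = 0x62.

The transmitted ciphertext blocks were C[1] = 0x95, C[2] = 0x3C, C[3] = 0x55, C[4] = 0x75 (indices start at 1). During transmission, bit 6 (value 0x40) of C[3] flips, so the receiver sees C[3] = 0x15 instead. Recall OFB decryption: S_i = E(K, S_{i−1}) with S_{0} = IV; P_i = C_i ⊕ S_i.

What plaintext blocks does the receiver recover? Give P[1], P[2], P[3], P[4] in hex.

P[1] = 0x9A, P[2] = 0x80, P[3] = 0x7C, P[4] = 0x63

Only C[3] changed, to 0x15. In OFB, a change in C_i flips the same bit in P_i only; the keystream is unaffected. Decrypting the received ciphertext:
P[1]: S = E(K, 0x62) = 0x0F; 0x95 ⊕ 0x0F = 0x9A.
P[2]: S = E(K, 0x0F) = 0xBC; 0x3C ⊕ 0xBC = 0x80.
P[3]: S = E(K, 0xBC) = 0x69; 0x15 ⊕ 0x69 = 0x7C.
P[4]: S = E(K, 0x69) = 0x16; 0x75 ⊕ 0x16 = 0x63.
Blocks that differ from the original plaintext: P[3].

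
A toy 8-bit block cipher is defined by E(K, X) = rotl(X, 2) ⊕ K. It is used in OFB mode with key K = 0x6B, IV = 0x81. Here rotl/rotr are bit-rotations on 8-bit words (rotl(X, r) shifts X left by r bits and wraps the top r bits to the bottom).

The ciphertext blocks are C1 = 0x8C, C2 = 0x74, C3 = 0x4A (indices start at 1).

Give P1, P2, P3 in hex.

P1 = 0xE1, P2 = 0xAA, P3 = 0x5A

OFB decryption: S_i = E(K, S_{i−1}) with S_{0} = IV; P_i = C_i ⊕ S_i.
P1: S = E(K, 0x81) = 0x6D; 0x8C ⊕ 0x6D = 0xE1.
P2: S = E(K, 0x6D) = 0xDE; 0x74 ⊕ 0xDE = 0xAA.
P3: S = E(K, 0xDE) = 0x10; 0x4A ⊕ 0x10 = 0x5A.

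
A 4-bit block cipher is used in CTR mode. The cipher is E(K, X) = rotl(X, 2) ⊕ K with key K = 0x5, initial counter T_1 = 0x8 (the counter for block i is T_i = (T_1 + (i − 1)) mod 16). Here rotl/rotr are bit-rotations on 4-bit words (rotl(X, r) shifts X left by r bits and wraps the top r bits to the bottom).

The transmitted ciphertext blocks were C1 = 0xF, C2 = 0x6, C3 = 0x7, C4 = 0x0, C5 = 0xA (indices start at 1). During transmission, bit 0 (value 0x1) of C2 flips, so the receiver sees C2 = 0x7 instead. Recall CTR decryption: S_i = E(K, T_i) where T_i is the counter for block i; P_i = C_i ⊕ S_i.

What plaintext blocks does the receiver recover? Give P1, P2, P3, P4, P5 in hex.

P1 = 0x8, P2 = 0x4, P3 = 0x8, P4 = 0xB, P5 = 0xC

Only C2 changed, to 0x7. In CTR, a change in C_i flips the same bit in P_i only; the keystream is unaffected. Decrypting the received ciphertext:
P1: T = 0x8, S = E(K, T) = 0x7; 0xF ⊕ 0x7 = 0x8.
P2: T = 0x9, S = E(K, T) = 0x3; 0x7 ⊕ 0x3 = 0x4.
P3: T = 0xA, S = E(K, T) = 0xF; 0x7 ⊕ 0xF = 0x8.
P4: T = 0xB, S = E(K, T) = 0xB; 0x0 ⊕ 0xB = 0xB.
P5: T = 0xC, S = E(K, T) = 0x6; 0xA ⊕ 0x6 = 0xC.
Blocks that differ from the original plaintext: P2.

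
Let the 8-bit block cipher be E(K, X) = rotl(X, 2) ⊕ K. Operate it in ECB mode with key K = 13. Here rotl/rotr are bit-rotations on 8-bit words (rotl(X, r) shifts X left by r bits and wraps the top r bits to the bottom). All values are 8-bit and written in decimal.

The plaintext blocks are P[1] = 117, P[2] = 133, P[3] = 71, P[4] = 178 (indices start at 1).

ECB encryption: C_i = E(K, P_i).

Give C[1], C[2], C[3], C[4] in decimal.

C[1] = 216, C[2] = 27, C[3] = 16, C[4] = 199

C[1]: E(K, 117) = 216.
C[2]: E(K, 133) = 27.
C[3]: E(K, 71) = 16.
C[4]: E(K, 178) = 199.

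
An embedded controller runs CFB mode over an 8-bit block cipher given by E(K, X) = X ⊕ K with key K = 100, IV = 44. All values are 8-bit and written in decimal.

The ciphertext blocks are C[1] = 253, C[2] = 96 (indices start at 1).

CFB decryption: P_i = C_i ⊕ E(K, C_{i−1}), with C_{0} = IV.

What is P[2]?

P[2]: E(K, 253) = 153; 96 ⊕ 153 = 249.

P[2] = 249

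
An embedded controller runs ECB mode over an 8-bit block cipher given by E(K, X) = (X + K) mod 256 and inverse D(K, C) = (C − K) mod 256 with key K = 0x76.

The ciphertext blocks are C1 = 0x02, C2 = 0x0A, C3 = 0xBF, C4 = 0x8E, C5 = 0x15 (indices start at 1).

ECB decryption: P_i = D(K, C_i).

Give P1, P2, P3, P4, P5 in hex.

P1 = 0x8C, P2 = 0x94, P3 = 0x49, P4 = 0x18, P5 = 0x9F

P1: D(K, 0x02) = 0x8C.
P2: D(K, 0x0A) = 0x94.
P3: D(K, 0xBF) = 0x49.
P4: D(K, 0x8E) = 0x18.
P5: D(K, 0x15) = 0x9F.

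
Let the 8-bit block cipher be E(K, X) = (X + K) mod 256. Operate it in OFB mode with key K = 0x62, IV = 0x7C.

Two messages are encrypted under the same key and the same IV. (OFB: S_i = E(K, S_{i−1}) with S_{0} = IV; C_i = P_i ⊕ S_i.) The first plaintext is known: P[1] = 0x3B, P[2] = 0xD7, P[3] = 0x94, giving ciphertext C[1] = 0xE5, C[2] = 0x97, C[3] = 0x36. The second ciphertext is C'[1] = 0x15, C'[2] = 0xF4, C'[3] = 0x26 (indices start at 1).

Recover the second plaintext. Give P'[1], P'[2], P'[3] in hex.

In OFB with a reused IV, both messages share the same keystream S_i, so C_i ⊕ C'_i = P_i ⊕ P'_i and thus P'_i = P_i ⊕ C_i ⊕ C'_i.
P'[1]: 0x3B ⊕ 0xE5 ⊕ 0x15 = 0xCB.
P'[2]: 0xD7 ⊕ 0x97 ⊕ 0xF4 = 0xB4.
P'[3]: 0x94 ⊕ 0x36 ⊕ 0x26 = 0x84.

P'[1] = 0xCB, P'[2] = 0xB4, P'[3] = 0x84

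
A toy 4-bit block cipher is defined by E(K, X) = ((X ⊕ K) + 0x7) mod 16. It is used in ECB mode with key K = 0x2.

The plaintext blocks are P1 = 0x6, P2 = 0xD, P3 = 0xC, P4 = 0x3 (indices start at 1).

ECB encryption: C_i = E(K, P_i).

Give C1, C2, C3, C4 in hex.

C1 = 0xB, C2 = 0x6, C3 = 0x5, C4 = 0x8

C1: E(K, 0x6) = 0xB.
C2: E(K, 0xD) = 0x6.
C3: E(K, 0xC) = 0x5.
C4: E(K, 0x3) = 0x8.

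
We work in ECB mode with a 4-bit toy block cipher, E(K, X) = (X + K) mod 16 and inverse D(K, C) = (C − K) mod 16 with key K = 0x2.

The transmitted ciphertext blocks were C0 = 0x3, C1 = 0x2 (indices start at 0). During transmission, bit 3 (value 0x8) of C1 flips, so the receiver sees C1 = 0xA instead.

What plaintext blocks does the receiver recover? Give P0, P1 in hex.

ECB decryption: P_i = D(K, C_i).
Only C1 changed, to 0xA. In ECB, a change in C_i affects only P_i. Decrypting the received ciphertext:
P0: D(K, 0x3) = 0x1.
P1: D(K, 0xA) = 0x8.
Blocks that differ from the original plaintext: P1.

P0 = 0x1, P1 = 0x8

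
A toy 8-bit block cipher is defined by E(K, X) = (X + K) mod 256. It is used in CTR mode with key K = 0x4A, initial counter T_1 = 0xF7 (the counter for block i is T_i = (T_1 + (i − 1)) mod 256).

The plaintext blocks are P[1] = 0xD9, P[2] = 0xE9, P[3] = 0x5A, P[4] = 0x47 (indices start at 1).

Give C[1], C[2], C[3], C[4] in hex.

C[1] = 0x98, C[2] = 0xAB, C[3] = 0x19, C[4] = 0x03

CTR encryption: S_i = E(K, T_i) where T_i is the counter for block i; C_i = P_i ⊕ S_i.
C[1]: T = 0xF7, S = E(K, T) = 0x41; 0xD9 ⊕ 0x41 = 0x98.
C[2]: T = 0xF8, S = E(K, T) = 0x42; 0xE9 ⊕ 0x42 = 0xAB.
C[3]: T = 0xF9, S = E(K, T) = 0x43; 0x5A ⊕ 0x43 = 0x19.
C[4]: T = 0xFA, S = E(K, T) = 0x44; 0x47 ⊕ 0x44 = 0x03.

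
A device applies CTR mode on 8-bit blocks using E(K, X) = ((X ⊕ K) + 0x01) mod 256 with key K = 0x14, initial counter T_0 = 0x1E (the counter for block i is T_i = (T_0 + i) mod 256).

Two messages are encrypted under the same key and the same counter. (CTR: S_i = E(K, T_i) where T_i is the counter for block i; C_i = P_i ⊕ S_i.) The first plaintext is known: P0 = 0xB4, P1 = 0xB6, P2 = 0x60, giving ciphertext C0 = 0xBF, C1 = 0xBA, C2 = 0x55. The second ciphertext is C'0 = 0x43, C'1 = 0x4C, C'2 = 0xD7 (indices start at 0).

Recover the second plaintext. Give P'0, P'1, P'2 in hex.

P'0 = 0x48, P'1 = 0x40, P'2 = 0xE2

In CTR with a reused counter, both messages share the same keystream S_i, so C_i ⊕ C'_i = P_i ⊕ P'_i and thus P'_i = P_i ⊕ C_i ⊕ C'_i.
P'0: 0xB4 ⊕ 0xBF ⊕ 0x43 = 0x48.
P'1: 0xB6 ⊕ 0xBA ⊕ 0x4C = 0x40.
P'2: 0x60 ⊕ 0x55 ⊕ 0xD7 = 0xE2.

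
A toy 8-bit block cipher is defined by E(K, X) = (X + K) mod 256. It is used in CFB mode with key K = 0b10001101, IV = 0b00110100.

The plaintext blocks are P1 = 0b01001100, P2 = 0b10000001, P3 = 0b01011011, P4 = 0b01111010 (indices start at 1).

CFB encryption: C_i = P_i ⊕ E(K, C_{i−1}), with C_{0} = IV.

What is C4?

C1: E(K, 0b00110100) = 0b11000001; 0b01001100 ⊕ 0b11000001 = 0b10001101.
C2: E(K, 0b10001101) = 0b00011010; 0b10000001 ⊕ 0b00011010 = 0b10011011.
C3: E(K, 0b10011011) = 0b00101000; 0b01011011 ⊕ 0b00101000 = 0b01110011.
C4: E(K, 0b01110011) = 0b00000000; 0b01111010 ⊕ 0b00000000 = 0b01111010.

C4 = 0b01111010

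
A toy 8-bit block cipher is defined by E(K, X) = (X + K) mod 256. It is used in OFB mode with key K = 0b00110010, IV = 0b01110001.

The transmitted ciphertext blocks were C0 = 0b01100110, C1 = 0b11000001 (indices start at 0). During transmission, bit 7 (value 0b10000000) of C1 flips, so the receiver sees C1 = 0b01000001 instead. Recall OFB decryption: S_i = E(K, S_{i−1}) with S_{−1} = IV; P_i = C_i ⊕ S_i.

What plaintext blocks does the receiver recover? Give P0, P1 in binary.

Only C1 changed, to 0b01000001. In OFB, a change in C_i flips the same bit in P_i only; the keystream is unaffected. Decrypting the received ciphertext:
P0: S = E(K, 0b01110001) = 0b10100011; 0b01100110 ⊕ 0b10100011 = 0b11000101.
P1: S = E(K, 0b10100011) = 0b11010101; 0b01000001 ⊕ 0b11010101 = 0b10010100.
Blocks that differ from the original plaintext: P1.

P0 = 0b11000101, P1 = 0b10010100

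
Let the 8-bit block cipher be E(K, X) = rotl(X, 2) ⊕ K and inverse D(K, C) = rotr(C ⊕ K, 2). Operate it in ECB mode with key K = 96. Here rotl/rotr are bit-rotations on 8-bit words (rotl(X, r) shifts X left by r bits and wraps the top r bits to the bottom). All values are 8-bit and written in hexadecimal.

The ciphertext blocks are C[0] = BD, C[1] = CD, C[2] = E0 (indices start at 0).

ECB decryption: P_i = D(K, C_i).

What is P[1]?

P[1]: D(K, CD) = D6.

P[1] = D6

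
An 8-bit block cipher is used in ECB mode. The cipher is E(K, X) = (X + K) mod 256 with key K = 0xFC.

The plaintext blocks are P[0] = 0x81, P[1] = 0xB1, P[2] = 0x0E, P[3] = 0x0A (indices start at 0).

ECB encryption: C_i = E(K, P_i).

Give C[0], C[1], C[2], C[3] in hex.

C[0]: E(K, 0x81) = 0x7D.
C[1]: E(K, 0xB1) = 0xAD.
C[2]: E(K, 0x0E) = 0x0A.
C[3]: E(K, 0x0A) = 0x06.

C[0] = 0x7D, C[1] = 0xAD, C[2] = 0x0A, C[3] = 0x06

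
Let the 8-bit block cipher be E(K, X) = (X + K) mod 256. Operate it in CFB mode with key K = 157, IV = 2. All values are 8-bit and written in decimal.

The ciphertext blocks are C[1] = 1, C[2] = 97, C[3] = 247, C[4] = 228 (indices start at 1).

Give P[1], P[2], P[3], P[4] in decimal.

CFB decryption: P_i = C_i ⊕ E(K, C_{i−1}), with C_{0} = IV.
P[1]: E(K, 2) = 159; 1 ⊕ 159 = 158.
P[2]: E(K, 1) = 158; 97 ⊕ 158 = 255.
P[3]: E(K, 97) = 254; 247 ⊕ 254 = 9.
P[4]: E(K, 247) = 148; 228 ⊕ 148 = 112.

P[1] = 158, P[2] = 255, P[3] = 9, P[4] = 112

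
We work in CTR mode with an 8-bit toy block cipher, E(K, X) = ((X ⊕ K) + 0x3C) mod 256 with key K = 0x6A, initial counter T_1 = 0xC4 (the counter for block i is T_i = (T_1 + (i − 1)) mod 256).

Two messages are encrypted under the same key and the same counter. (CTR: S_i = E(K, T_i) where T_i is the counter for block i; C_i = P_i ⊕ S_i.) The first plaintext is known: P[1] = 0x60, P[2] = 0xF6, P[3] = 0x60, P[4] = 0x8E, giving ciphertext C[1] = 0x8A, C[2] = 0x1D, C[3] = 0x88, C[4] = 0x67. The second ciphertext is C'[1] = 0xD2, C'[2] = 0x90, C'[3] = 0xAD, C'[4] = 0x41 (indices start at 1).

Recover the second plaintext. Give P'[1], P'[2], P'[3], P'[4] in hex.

In CTR with a reused counter, both messages share the same keystream S_i, so C_i ⊕ C'_i = P_i ⊕ P'_i and thus P'_i = P_i ⊕ C_i ⊕ C'_i.
P'[1]: 0x60 ⊕ 0x8A ⊕ 0xD2 = 0x38.
P'[2]: 0xF6 ⊕ 0x1D ⊕ 0x90 = 0x7B.
P'[3]: 0x60 ⊕ 0x88 ⊕ 0xAD = 0x45.
P'[4]: 0x8E ⊕ 0x67 ⊕ 0x41 = 0xA8.

P'[1] = 0x38, P'[2] = 0x7B, P'[3] = 0x45, P'[4] = 0xA8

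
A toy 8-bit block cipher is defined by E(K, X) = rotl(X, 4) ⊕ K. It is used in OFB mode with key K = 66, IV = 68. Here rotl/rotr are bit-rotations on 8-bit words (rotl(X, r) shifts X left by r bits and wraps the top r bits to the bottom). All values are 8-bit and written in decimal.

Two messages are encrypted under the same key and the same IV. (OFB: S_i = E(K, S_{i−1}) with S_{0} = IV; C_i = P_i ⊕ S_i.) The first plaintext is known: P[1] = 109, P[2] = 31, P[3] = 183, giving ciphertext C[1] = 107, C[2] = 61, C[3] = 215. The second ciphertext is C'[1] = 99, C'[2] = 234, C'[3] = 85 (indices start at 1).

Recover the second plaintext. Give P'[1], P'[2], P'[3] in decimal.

P'[1] = 101, P'[2] = 200, P'[3] = 53

In OFB with a reused IV, both messages share the same keystream S_i, so C_i ⊕ C'_i = P_i ⊕ P'_i and thus P'_i = P_i ⊕ C_i ⊕ C'_i.
P'[1]: 109 ⊕ 107 ⊕ 99 = 101.
P'[2]: 31 ⊕ 61 ⊕ 234 = 200.
P'[3]: 183 ⊕ 215 ⊕ 85 = 53.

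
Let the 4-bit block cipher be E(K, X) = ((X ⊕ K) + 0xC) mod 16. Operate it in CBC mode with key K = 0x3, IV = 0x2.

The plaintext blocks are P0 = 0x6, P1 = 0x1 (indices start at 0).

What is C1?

CBC encryption: C_i = E(K, P_i ⊕ C_{i−1}), with C_{−1} = IV.
C0: P0 ⊕ 0x2 = 0x4; E(K, 0x4) = 0x3.
C1: P1 ⊕ 0x3 = 0x2; E(K, 0x2) = 0xD.

C1 = 0xD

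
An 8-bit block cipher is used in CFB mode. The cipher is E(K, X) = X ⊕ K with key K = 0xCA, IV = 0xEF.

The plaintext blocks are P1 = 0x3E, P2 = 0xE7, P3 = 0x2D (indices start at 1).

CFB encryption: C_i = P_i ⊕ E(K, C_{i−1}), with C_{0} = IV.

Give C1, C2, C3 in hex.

C1 = 0x1B, C2 = 0x36, C3 = 0xD1

C1: E(K, 0xEF) = 0x25; 0x3E ⊕ 0x25 = 0x1B.
C2: E(K, 0x1B) = 0xD1; 0xE7 ⊕ 0xD1 = 0x36.
C3: E(K, 0x36) = 0xFC; 0x2D ⊕ 0xFC = 0xD1.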